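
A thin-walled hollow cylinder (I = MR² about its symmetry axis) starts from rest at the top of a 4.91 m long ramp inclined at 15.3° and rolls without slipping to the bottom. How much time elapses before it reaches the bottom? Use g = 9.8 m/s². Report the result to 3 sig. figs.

t ≈ 2.76 s

With I = MR², the ratio k = I/(MR²) is 1.
Along the incline Mg sinθ − f = Ma, and torque about the center fR = Iα = kMR²(a/R) gives f = kMa.
Hence a = g sinθ/(1+k) = 9.8×sin15.3°/2 = 1.293 m/s².
With constant a from rest, t = √(2L/a) = √(2·4.91/1.293) ≈ 2.76 s.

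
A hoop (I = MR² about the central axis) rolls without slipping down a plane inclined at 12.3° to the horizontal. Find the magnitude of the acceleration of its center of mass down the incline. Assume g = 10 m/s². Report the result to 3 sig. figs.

a ≈ 1.07 m/s²

With I = MR², the ratio k = I/(MR²) is 1.
Newton's second law down the slope: Mg sinθ − f = Ma. The torque equation fR = Iα (with α = a/R) gives f = kMa.
Eliminating f: Mg sinθ = (1+k)Ma, so a = g sinθ/(1+k) = 10 × sin12.3° / 2 ≈ 1.07 m/s².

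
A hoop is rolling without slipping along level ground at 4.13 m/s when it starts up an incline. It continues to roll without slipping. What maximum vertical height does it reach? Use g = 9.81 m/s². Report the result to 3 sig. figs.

h ≈ 1.74 m

The moment of inertia is MR², giving k ≡ I/(MR²) = 1.
The rolling condition ω = v/R makes the rotational term ½I(v/R)² = ½kMv², so KE_total = ½(1+k)Mv² = Mv².
At the top the kinetic energy is zero, so Mv₀² = Mgh.
Thus h = (1+k)v₀²/(2g) = 2 × 4.13² / (2 × 9.81) ≈ 1.74 m.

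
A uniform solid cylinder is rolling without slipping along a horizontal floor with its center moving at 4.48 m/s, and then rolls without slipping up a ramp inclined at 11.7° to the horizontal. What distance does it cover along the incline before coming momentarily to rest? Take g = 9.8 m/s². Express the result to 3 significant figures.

Here I = (1/2)MR², so the shape factor k = I/(MR²) = 0.5.
Rolling without slipping gives ω = v/R, so the total kinetic energy is ½Mv² + ½Iω² = ½(1+k)Mv² = (3/4)Mv².
Setting this equal to Mgh gives the vertical rise h = (1+k)v₀²/(2g) = 1.5×4.48²/(2×9.8) = 1.536 m.
The distance along the slope is d = h/sinθ = 1.536/sin11.7° ≈ 7.57 m.

d ≈ 7.57 m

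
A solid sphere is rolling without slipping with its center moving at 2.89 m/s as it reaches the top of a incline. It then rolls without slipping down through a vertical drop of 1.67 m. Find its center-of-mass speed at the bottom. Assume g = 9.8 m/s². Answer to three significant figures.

v ≈ 5.63 m/s

The moment of inertia is (2/5)MR², giving k ≡ I/(MR²) = 0.4.
Since it rolls without slipping, ω = v/R and KE = ½Mv² + ½Iω² = ½(1+k)Mv² = (7/10)Mv².
Energy conservation: (7/10)Mv₀² + Mgh = (7/10)Mv², so v² = v₀² + 2gh/(1+k).
v = √(2.89² + 2×9.8×1.67/1.4) = √31.73 ≈ 5.63 m/s.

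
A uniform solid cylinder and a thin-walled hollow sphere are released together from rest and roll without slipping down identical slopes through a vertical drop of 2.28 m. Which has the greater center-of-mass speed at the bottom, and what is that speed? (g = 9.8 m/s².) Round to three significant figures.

For rolling without slipping, Mgh = ½(1+k)Mv² where k = I/(MR²), so v = √(2gh/(1+k)).
Uniform solid cylinder: k = 0.5, giving v = √(2×9.8×2.28/1.5) = 5.458 m/s.
Thin-walled hollow sphere: k = 2/3, giving v = √(2×9.8×2.28/1.667) = 5.178 m/s.
The smaller k wins: the uniform solid cylinder, at ≈ 5.46 m/s.

the uniform solid cylinder, at v ≈ 5.46 m/s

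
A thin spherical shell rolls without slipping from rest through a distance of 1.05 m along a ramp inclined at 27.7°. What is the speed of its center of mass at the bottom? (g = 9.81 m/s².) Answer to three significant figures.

For this body I = (2/3)MR², i.e. k = I/(MR²) = 2/3.
Rolling without slipping gives ω = v/R, so the total kinetic energy is ½Mv² + ½Iω² = ½(1+k)Mv² = (5/6)Mv².
The vertical drop is h = L sinθ = 1.05 × sin27.7° = 0.4881 m.
Setting Mgh = (5/6)Mv² gives v = √(2gh/(1+k)) = √(2·9.81·0.4881/1.667) ≈ 2.40 m/s.

v ≈ 2.40 m/s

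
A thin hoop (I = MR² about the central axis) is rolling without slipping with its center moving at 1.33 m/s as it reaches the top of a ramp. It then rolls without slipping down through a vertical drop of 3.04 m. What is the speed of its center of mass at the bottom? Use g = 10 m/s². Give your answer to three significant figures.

For this body I = MR², i.e. k = I/(MR²) = 1.
Pure rolling means v = ωR; then KE = ½Mv² + ½I(v/R)² = ½(1+k)Mv² = Mv².
Energy conservation: Mv₀² + Mgh = Mv², so v² = v₀² + 2gh/(1+k).
v = √(1.33² + 2×10×3.04/2) = √32.17 ≈ 5.67 m/s.

v ≈ 5.67 m/s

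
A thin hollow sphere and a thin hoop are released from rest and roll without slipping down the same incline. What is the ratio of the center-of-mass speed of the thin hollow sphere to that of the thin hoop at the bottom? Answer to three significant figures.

v_ratio ≈ 1.10

Each satisfies Mgh = ½(1+k)Mv² with k = I/(MR²), so v ∝ 1/√(1+k).
For the thin hollow sphere k = 2/3; for the thin hoop k = 1.
v₁/v₂ = √((1+k₂)/(1+k₁)) = √(2/1.667) ≈ 1.10.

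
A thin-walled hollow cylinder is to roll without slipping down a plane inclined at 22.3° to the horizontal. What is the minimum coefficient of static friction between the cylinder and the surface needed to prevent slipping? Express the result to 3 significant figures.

With I = MR², the ratio k = I/(MR²) is 1.
Along the incline Mg sinθ − f = Ma, and torque about the center fR = Iα = kMR²(a/R) gives f = kMa.
These give a = g sinθ/(1+k) and the required friction f = kMg sinθ/(1+k).
The normal force is N = Mg cosθ, so μ_min = f/N = k tanθ/(1+k).
μ_min = 1 × tan22.3° / 2 ≈ 0.205.

μ_min ≈ 0.205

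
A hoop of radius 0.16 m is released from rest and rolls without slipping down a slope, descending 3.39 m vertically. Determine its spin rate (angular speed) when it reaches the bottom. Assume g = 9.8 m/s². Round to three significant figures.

ω ≈ 36.0 rad/s

Here I = MR², so the shape factor k = I/(MR²) = 1.
Rolling without slipping gives ω = v/R, so the total kinetic energy is ½Mv² + ½Iω² = ½(1+k)Mv² = Mv².
Energy conservation Mgh = ½(1+k)Mv² gives v = √(2gh/(1+k)) = √(2 × 9.8 × 3.39 / 2) = 5.764 m/s.
The angular speed follows from ω = v/R = 5.764/0.16 ≈ 36.0 rad/s.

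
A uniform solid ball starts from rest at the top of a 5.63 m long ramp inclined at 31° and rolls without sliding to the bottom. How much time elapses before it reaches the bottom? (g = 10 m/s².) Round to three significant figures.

With I = (2/5)MR², the ratio k = I/(MR²) is 0.4.
Translational: Mg sinθ − f = Ma. Rotational about the CM: fR = Iα = kMRa, so f = kMa.
Hence a = g sinθ/(1+k) = 10×sin31°/1.4 = 3.679 m/s².
With constant a from rest, t = √(2L/a) = √(2·5.63/3.679) ≈ 1.75 s.

t ≈ 1.75 s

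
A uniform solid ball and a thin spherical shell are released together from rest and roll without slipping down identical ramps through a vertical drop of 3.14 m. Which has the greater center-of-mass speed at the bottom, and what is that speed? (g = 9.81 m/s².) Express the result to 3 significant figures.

the uniform solid ball, at v ≈ 6.63 m/s

For rolling without slipping, Mgh = ½(1+k)Mv² where k = I/(MR²), so v = √(2gh/(1+k)).
Uniform solid ball: k = 0.4, giving v = √(2×9.81×3.14/1.4) = 6.634 m/s.
Thin spherical shell: k = 2/3, giving v = √(2×9.81×3.14/1.667) = 6.08 m/s.
The smaller k wins: the uniform solid ball, at ≈ 6.63 m/s.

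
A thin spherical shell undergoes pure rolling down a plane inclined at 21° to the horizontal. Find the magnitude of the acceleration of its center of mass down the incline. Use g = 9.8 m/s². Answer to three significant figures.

a ≈ 2.11 m/s²

For this body I = (2/3)MR², i.e. k = I/(MR²) = 2/3.
Translational: Mg sinθ − f = Ma. Rotational about the CM: fR = Iα = kMRa, so f = kMa.
Eliminating f: Mg sinθ = (1+k)Ma, so a = g sinθ/(1+k) = 9.8 × sin21° / 1.667 ≈ 2.11 m/s².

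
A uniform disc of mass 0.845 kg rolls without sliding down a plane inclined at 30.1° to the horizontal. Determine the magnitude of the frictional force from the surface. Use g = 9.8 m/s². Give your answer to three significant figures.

The moment of inertia is (1/2)MR², giving k ≡ I/(MR²) = 0.5.
Along the incline Mg sinθ − f = Ma, and torque about the center fR = Iα = kMR²(a/R) gives f = kMa.
Combining, a = g sinθ/(1+k) and f = kMa = kMg sinθ/(1+k).
f = 0.5 × 0.845 × 9.8 × sin30.1° / 1.5 ≈ 1.38 N.

f ≈ 1.38 N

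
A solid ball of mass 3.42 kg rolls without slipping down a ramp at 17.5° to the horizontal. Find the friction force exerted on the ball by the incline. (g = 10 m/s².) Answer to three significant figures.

With I = (2/5)MR², the ratio k = I/(MR²) is 0.4.
Translational: Mg sinθ − f = Ma. Rotational about the CM: fR = Iα = kMRa, so f = kMa.
Combining, a = g sinθ/(1+k) and f = kMa = kMg sinθ/(1+k).
f = 0.4 × 3.42 × 10 × sin17.5° / 1.4 ≈ 2.94 N.

f ≈ 2.94 N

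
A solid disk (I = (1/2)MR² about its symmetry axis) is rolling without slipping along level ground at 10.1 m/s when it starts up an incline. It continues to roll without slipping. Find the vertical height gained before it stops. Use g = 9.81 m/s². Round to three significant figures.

For this body I = (1/2)MR², i.e. k = I/(MR²) = 0.5.
Since it rolls without slipping, ω = v/R and KE = ½Mv² + ½Iω² = ½(1+k)Mv² = (3/4)Mv².
At the top the kinetic energy is zero, so (3/4)Mv₀² = Mgh.
Thus h = (1+k)v₀²/(2g) = 1.5 × 10.1² / (2 × 9.81) ≈ 7.80 m.

h ≈ 7.80 m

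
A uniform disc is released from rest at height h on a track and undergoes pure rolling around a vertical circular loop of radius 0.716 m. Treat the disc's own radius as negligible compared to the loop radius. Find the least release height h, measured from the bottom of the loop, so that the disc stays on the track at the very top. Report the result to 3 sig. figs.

h_min ≈ 1.97 m

For this body I = (1/2)MR², i.e. k = I/(MR²) = 0.5.
At the top of the loop, the minimum-contact condition is Mg = Mv_top²/r, so v_top² = gr.
With ω = v/R, the kinetic energy at speed v is ½(1+k)Mv² = (3/4)Mv².
Energy conservation from release (height h) to the top (height 2r): Mgh = Mg(2r) + (3/4)M·gr.
Thus h_min = 2r + (1+k)r/2 = r(2 + 1.5/2) = 0.716 × 2.75 ≈ 1.97 m.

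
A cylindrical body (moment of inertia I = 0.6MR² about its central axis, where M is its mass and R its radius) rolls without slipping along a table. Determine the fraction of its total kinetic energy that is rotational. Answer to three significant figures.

The moment of inertia is 0.6MR², giving k ≡ I/(MR²) = 0.6.
With ω = v/R, KE_trans = ½Mv² and KE_rot = ½Iω² = ½kMv², so KE_total = ½(1+k)Mv².
The rotational fraction is therefore k/(1+k) = 0.6/1.6 ≈ 0.375.

fraction ≈ 0.375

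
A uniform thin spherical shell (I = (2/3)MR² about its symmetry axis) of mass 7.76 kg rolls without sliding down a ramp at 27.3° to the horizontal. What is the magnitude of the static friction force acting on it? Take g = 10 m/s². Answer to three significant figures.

With I = (2/3)MR², the ratio k = I/(MR²) is 2/3.
Along the incline Mg sinθ − f = Ma, and torque about the center fR = Iα = kMR²(a/R) gives f = kMa.
Combining, a = g sinθ/(1+k) and f = kMa = kMg sinθ/(1+k).
f = (2/3) × 7.76 × 10 × sin27.3° / 1.667 ≈ 14.2 N.

f ≈ 14.2 N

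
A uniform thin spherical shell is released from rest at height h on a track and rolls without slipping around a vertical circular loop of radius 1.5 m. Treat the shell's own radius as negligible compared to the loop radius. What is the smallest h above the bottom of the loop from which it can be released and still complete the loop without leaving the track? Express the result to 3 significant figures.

h_min ≈ 4.25 m

With I = (2/3)MR², the ratio k = I/(MR²) is 2/3.
At the top of the loop, the minimum-contact condition is Mg = Mv_top²/r, so v_top² = gr.
With ω = v/R, the kinetic energy at speed v is ½(1+k)Mv² = (5/6)Mv².
Energy conservation from release (height h) to the top (height 2r): Mgh = Mg(2r) + (5/6)M·gr.
Thus h_min = 2r + (1+k)r/2 = r(2 + 1.667/2) = 1.5 × 2.833 ≈ 4.25 m.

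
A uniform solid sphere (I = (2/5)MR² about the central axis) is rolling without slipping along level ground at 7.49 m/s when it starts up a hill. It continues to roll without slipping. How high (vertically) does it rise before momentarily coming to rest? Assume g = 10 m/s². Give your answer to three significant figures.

h ≈ 3.93 m

The moment of inertia is (2/5)MR², giving k ≡ I/(MR²) = 0.4.
Since it rolls without slipping, ω = v/R and KE = ½Mv² + ½Iω² = ½(1+k)Mv² = (7/10)Mv².
At the top the kinetic energy is zero, so (7/10)Mv₀² = Mgh.
Thus h = (1+k)v₀²/(2g) = 1.4 × 7.49² / (2 × 10) ≈ 3.93 m.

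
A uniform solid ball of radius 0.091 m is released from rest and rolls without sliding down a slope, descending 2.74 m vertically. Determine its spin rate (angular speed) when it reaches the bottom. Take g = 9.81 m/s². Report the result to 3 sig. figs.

ω ≈ 68.1 rad/s

For this body I = (2/5)MR², i.e. k = I/(MR²) = 0.4.
Pure rolling means v = ωR; then KE = ½Mv² + ½I(v/R)² = ½(1+k)Mv² = (7/10)Mv².
Energy conservation Mgh = ½(1+k)Mv² gives v = √(2gh/(1+k)) = √(2 × 9.81 × 2.74 / 1.4) = 6.197 m/s.
Then ω = v/R = 6.197 / 0.091 ≈ 68.1 rad/s.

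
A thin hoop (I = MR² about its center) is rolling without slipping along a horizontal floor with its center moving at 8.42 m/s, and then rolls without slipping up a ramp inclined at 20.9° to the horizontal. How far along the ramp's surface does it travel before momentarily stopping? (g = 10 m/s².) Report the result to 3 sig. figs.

d ≈ 19.9 m

For this body I = MR², i.e. k = I/(MR²) = 1.
Since it rolls without slipping, ω = v/R and KE = ½Mv² + ½Iω² = ½(1+k)Mv² = Mv².
Setting this equal to Mgh gives the vertical rise h = (1+k)v₀²/(2g) = 2×8.42²/(2×10) = 7.09 m.
Along the incline, d = h/sinθ = 7.09/sin20.9° ≈ 19.9 m.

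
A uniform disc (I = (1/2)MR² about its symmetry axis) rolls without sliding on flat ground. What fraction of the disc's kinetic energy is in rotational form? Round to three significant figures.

fraction ≈ 0.333

The moment of inertia is (1/2)MR², giving k ≡ I/(MR²) = 0.5.
With ω = v/R, KE_trans = ½Mv² and KE_rot = ½Iω² = ½kMv², so KE_total = ½(1+k)Mv².
The rotational fraction is therefore k/(1+k) = 0.5/1.5 ≈ 0.333.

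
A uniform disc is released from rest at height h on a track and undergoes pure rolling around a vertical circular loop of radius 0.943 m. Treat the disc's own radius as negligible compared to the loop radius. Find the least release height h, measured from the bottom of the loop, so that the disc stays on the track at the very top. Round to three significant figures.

h_min ≈ 2.59 m

Here I = (1/2)MR², so the shape factor k = I/(MR²) = 0.5.
At the top of the loop, the minimum-contact condition is Mg = Mv_top²/r, so v_top² = gr.
With ω = v/R, the kinetic energy at speed v is ½(1+k)Mv² = (3/4)Mv².
Energy conservation from release (height h) to the top (height 2r): Mgh = Mg(2r) + (3/4)M·gr.
Thus h_min = 2r + (1+k)r/2 = r(2 + 1.5/2) = 0.943 × 2.75 ≈ 2.59 m.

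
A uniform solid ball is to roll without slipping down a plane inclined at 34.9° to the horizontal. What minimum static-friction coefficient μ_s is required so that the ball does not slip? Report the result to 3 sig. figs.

The moment of inertia is (2/5)MR², giving k ≡ I/(MR²) = 0.4.
Newton's second law down the slope: Mg sinθ − f = Ma. The torque equation fR = Iα (with α = a/R) gives f = kMa.
These give a = g sinθ/(1+k) and the required friction f = kMg sinθ/(1+k).
With N = Mg cosθ, the no-slip condition f ≤ μN gives μ_min = f/N = k tanθ/(1+k).
μ_min = 0.4 × tan34.9° / 1.4 ≈ 0.199.

μ_min ≈ 0.199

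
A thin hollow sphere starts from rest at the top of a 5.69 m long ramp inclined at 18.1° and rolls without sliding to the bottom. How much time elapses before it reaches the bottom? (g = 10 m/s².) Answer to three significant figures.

t ≈ 2.47 s

With I = (2/3)MR², the ratio k = I/(MR²) is 2/3.
Newton's second law down the slope: Mg sinθ − f = Ma. The torque equation fR = Iα (with α = a/R) gives f = kMa.
Hence a = g sinθ/(1+k) = 10×sin18.1°/1.667 = 1.864 m/s².
Starting from rest, L = ½at², so t = √(2L/a) = √(2×5.69/1.864) ≈ 2.47 s.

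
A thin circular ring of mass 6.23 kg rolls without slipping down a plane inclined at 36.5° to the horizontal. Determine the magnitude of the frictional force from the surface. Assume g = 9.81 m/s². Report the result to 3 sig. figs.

Here I = MR², so the shape factor k = I/(MR²) = 1.
Along the incline Mg sinθ − f = Ma, and torque about the center fR = Iα = kMR²(a/R) gives f = kMa.
Combining, a = g sinθ/(1+k) and f = kMa = kMg sinθ/(1+k).
f = 1 × 6.23 × 9.81 × sin36.5° / 2 ≈ 18.2 N.

f ≈ 18.2 N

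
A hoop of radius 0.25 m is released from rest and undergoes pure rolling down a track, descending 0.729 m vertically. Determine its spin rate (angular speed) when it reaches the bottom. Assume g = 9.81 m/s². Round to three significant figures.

ω ≈ 10.7 rad/s

The moment of inertia is MR², giving k ≡ I/(MR²) = 1.
The rolling condition ω = v/R makes the rotational term ½I(v/R)² = ½kMv², so KE_total = ½(1+k)Mv² = Mv².
Energy conservation Mgh = ½(1+k)Mv² gives v = √(2gh/(1+k)) = √(2 × 9.81 × 0.729 / 2) = 2.674 m/s.
The angular speed follows from ω = v/R = 2.674/0.25 ≈ 10.7 rad/s.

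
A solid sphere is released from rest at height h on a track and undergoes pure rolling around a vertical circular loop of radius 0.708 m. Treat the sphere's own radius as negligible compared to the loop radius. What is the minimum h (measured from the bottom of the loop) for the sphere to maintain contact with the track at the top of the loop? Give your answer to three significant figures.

For this body I = (2/5)MR², i.e. k = I/(MR²) = 0.4.
At the top of the loop, the minimum-contact condition is Mg = Mv_top²/r, so v_top² = gr.
With ω = v/R, the kinetic energy at speed v is ½(1+k)Mv² = (7/10)Mv².
Energy conservation from release (height h) to the top (height 2r): Mgh = Mg(2r) + (7/10)M·gr.
Thus h_min = 2r + (1+k)r/2 = r(2 + 1.4/2) = 0.708 × 2.7 ≈ 1.91 m.

h_min ≈ 1.91 m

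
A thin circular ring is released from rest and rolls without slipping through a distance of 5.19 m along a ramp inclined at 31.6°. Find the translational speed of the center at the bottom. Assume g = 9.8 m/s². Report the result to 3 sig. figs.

v ≈ 5.16 m/s

With I = MR², the ratio k = I/(MR²) is 1.
Since it rolls without slipping, ω = v/R and KE = ½Mv² + ½Iω² = ½(1+k)Mv² = Mv².
The vertical drop is h = L sinθ = 5.19 × sin31.6° = 2.719 m.
Setting Mgh = Mv² gives v = √(2gh/(1+k)) = √(2·9.8·2.719/2) ≈ 5.16 m/s.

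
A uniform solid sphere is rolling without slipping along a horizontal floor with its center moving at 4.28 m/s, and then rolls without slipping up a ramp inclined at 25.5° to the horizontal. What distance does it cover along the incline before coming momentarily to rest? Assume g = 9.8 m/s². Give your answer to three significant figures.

With I = (2/5)MR², the ratio k = I/(MR²) is 0.4.
Pure rolling means v = ωR; then KE = ½Mv² + ½I(v/R)² = ½(1+k)Mv² = (7/10)Mv².
Setting this equal to Mgh gives the vertical rise h = (1+k)v₀²/(2g) = 1.4×4.28²/(2×9.8) = 1.308 m.
The distance along the slope is d = h/sinθ = 1.308/sin25.5° ≈ 3.04 m.

d ≈ 3.04 m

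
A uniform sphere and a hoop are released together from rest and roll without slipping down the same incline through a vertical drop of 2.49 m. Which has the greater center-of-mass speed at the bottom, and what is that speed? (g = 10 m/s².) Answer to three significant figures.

For rolling without slipping, Mgh = ½(1+k)Mv² where k = I/(MR²), so v = √(2gh/(1+k)).
Uniform sphere: k = 0.4, giving v = √(2×10×2.49/1.4) = 5.964 m/s.
Hoop: k = 1, giving v = √(2×10×2.49/2) = 4.99 m/s.
The smaller k wins: the uniform sphere, at ≈ 5.96 m/s.

the uniform sphere, at v ≈ 5.96 m/s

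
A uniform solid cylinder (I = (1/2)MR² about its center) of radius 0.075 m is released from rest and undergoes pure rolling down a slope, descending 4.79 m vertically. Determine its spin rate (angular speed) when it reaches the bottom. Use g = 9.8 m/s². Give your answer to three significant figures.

The moment of inertia is (1/2)MR², giving k ≡ I/(MR²) = 0.5.
Rolling without slipping gives ω = v/R, so the total kinetic energy is ½Mv² + ½Iω² = ½(1+k)Mv² = (3/4)Mv².
Energy conservation Mgh = ½(1+k)Mv² gives v = √(2gh/(1+k)) = √(2 × 9.8 × 4.79 / 1.5) = 7.911 m/s.
The angular speed follows from ω = v/R = 7.911/0.075 ≈ 105 rad/s.

ω ≈ 105 rad/s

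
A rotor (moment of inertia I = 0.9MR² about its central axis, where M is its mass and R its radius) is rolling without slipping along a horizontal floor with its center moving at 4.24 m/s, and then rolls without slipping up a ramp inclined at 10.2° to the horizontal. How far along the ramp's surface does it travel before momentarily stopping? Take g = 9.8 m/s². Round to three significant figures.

d ≈ 9.84 m

For this body I = 0.9MR², i.e. k = I/(MR²) = 0.9.
Since it rolls without slipping, ω = v/R and KE = ½Mv² + ½Iω² = ½(1+k)Mv² = (19/20)Mv².
Setting this equal to Mgh gives the vertical rise h = (1+k)v₀²/(2g) = 1.9×4.24²/(2×9.8) = 1.743 m.
Along the incline, d = h/sinθ = 1.743/sin10.2° ≈ 9.84 m.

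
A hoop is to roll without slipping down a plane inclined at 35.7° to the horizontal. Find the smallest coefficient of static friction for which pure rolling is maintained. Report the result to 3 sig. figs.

μ_min ≈ 0.359

The moment of inertia is MR², giving k ≡ I/(MR²) = 1.
Newton's second law down the slope: Mg sinθ − f = Ma. The torque equation fR = Iα (with α = a/R) gives f = kMa.
These give a = g sinθ/(1+k) and the required friction f = kMg sinθ/(1+k).
The normal force is N = Mg cosθ, so μ_min = f/N = k tanθ/(1+k).
μ_min = 1 × tan35.7° / 2 ≈ 0.359.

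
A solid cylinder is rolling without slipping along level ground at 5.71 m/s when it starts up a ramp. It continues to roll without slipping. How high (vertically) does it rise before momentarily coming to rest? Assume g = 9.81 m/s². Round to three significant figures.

Here I = (1/2)MR², so the shape factor k = I/(MR²) = 0.5.
The rolling condition ω = v/R makes the rotational term ½I(v/R)² = ½kMv², so KE_total = ½(1+k)Mv² = (3/4)Mv².
All of this converts to potential energy at the highest point: (3/4)Mv₀² = Mgh.
Thus h = (1+k)v₀²/(2g) = 1.5 × 5.71² / (2 × 9.81) ≈ 2.49 m.

h ≈ 2.49 m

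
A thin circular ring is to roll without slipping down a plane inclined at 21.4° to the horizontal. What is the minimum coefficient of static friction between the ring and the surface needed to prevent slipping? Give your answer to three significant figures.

For this body I = MR², i.e. k = I/(MR²) = 1.
Translational: Mg sinθ − f = Ma. Rotational about the CM: fR = Iα = kMRa, so f = kMa.
These give a = g sinθ/(1+k) and the required friction f = kMg sinθ/(1+k).
With N = Mg cosθ, the no-slip condition f ≤ μN gives μ_min = f/N = k tanθ/(1+k).
μ_min = 1 × tan21.4° / 2 ≈ 0.196.

μ_min ≈ 0.196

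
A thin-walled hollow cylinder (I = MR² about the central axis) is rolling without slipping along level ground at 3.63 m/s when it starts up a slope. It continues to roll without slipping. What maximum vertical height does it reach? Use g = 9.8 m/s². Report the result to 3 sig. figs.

h ≈ 1.34 m

For this body I = MR², i.e. k = I/(MR²) = 1.
Rolling without slipping gives ω = v/R, so the total kinetic energy is ½Mv² + ½Iω² = ½(1+k)Mv² = Mv².
All of this converts to potential energy at the highest point: Mv₀² = Mgh.
Thus h = (1+k)v₀²/(2g) = 2 × 3.63² / (2 × 9.8) ≈ 1.34 m.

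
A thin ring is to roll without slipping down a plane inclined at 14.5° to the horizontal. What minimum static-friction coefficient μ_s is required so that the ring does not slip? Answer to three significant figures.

μ_min ≈ 0.129

Here I = MR², so the shape factor k = I/(MR²) = 1.
Translational: Mg sinθ − f = Ma. Rotational about the CM: fR = Iα = kMRa, so f = kMa.
These give a = g sinθ/(1+k) and the required friction f = kMg sinθ/(1+k).
The normal force is N = Mg cosθ, so μ_min = f/N = k tanθ/(1+k).
μ_min = 1 × tan14.5° / 2 ≈ 0.129.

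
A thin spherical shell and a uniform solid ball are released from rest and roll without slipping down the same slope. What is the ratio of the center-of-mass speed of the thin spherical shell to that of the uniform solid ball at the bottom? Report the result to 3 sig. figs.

Each satisfies Mgh = ½(1+k)Mv² with k = I/(MR²), so v ∝ 1/√(1+k).
For the thin spherical shell k = 2/3; for the uniform solid ball k = 0.4.
v₁/v₂ = √((1+k₂)/(1+k₁)) = √(1.4/1.667) ≈ 0.917.

v_ratio ≈ 0.917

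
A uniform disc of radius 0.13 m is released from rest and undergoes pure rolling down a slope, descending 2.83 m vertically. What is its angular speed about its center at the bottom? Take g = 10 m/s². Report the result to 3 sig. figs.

For this body I = (1/2)MR², i.e. k = I/(MR²) = 0.5.
Pure rolling means v = ωR; then KE = ½Mv² + ½I(v/R)² = ½(1+k)Mv² = (3/4)Mv².
Energy conservation Mgh = ½(1+k)Mv² gives v = √(2gh/(1+k)) = √(2 × 10 × 2.83 / 1.5) = 6.143 m/s.
The angular speed follows from ω = v/R = 6.143/0.13 ≈ 47.3 rad/s.

ω ≈ 47.3 rad/s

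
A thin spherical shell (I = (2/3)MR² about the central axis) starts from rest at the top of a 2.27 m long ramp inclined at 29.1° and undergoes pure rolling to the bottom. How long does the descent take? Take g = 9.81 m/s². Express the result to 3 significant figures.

The moment of inertia is (2/3)MR², giving k ≡ I/(MR²) = 2/3.
Translational: Mg sinθ − f = Ma. Rotational about the CM: fR = Iα = kMRa, so f = kMa.
Hence a = g sinθ/(1+k) = 9.81×sin29.1°/1.667 = 2.863 m/s².
Starting from rest, L = ½at², so t = √(2L/a) = √(2×2.27/2.863) ≈ 1.26 s.

t ≈ 1.26 s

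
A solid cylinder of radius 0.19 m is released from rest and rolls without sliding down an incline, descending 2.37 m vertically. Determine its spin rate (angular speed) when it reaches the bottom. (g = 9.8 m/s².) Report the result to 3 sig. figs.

ω ≈ 29.3 rad/s

For this body I = (1/2)MR², i.e. k = I/(MR²) = 0.5.
Rolling without slipping gives ω = v/R, so the total kinetic energy is ½Mv² + ½Iω² = ½(1+k)Mv² = (3/4)Mv².
Energy conservation Mgh = ½(1+k)Mv² gives v = √(2gh/(1+k)) = √(2 × 9.8 × 2.37 / 1.5) = 5.565 m/s.
Then ω = v/R = 5.565 / 0.19 ≈ 29.3 rad/s.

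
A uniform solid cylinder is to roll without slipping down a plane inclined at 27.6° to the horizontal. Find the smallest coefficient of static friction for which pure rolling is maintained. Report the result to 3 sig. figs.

Here I = (1/2)MR², so the shape factor k = I/(MR²) = 0.5.
Newton's second law down the slope: Mg sinθ − f = Ma. The torque equation fR = Iα (with α = a/R) gives f = kMa.
These give a = g sinθ/(1+k) and the required friction f = kMg sinθ/(1+k).
With N = Mg cosθ, the no-slip condition f ≤ μN gives μ_min = f/N = k tanθ/(1+k).
μ_min = 0.5 × tan27.6° / 1.5 ≈ 0.174.

μ_min ≈ 0.174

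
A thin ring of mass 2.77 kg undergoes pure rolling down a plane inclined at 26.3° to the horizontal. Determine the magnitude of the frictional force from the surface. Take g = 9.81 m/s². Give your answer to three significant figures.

With I = MR², the ratio k = I/(MR²) is 1.
Newton's second law down the slope: Mg sinθ − f = Ma. The torque equation fR = Iα (with α = a/R) gives f = kMa.
Combining, a = g sinθ/(1+k) and f = kMa = kMg sinθ/(1+k).
f = 1 × 2.77 × 9.81 × sin26.3° / 2 ≈ 6.02 N.

f ≈ 6.02 N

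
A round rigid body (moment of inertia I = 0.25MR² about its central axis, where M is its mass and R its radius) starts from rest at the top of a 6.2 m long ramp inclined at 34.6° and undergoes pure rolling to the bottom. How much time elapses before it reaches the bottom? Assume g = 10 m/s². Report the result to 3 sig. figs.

t ≈ 1.65 s

The moment of inertia is 0.25MR², giving k ≡ I/(MR²) = 0.25.
Newton's second law down the slope: Mg sinθ − f = Ma. The torque equation fR = Iα (with α = a/R) gives f = kMa.
Hence a = g sinθ/(1+k) = 10×sin34.6°/1.25 = 4.543 m/s².
With constant a from rest, t = √(2L/a) = √(2·6.2/4.543) ≈ 1.65 s.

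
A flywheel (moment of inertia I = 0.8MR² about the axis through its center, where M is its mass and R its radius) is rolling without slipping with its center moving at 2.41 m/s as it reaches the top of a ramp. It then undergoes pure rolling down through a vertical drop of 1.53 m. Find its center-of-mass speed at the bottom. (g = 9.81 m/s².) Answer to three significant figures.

v ≈ 4.74 m/s

Here I = 0.8MR², so the shape factor k = I/(MR²) = 0.8.
Pure rolling means v = ωR; then KE = ½Mv² + ½I(v/R)² = ½(1+k)Mv² = (9/10)Mv².
Energy conservation: (9/10)Mv₀² + Mgh = (9/10)Mv², so v² = v₀² + 2gh/(1+k).
v = √(2.41² + 2×9.81×1.53/1.8) = √22.49 ≈ 4.74 m/s.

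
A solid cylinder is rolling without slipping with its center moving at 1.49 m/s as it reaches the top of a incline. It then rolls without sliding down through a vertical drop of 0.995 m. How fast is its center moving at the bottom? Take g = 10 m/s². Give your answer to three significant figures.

Here I = (1/2)MR², so the shape factor k = I/(MR²) = 0.5.
Since it rolls without slipping, ω = v/R and KE = ½Mv² + ½Iω² = ½(1+k)Mv² = (3/4)Mv².
Energy conservation: (3/4)Mv₀² + Mgh = (3/4)Mv², so v² = v₀² + 2gh/(1+k).
v = √(1.49² + 2×10×0.995/1.5) = √15.49 ≈ 3.94 m/s.

v ≈ 3.94 m/s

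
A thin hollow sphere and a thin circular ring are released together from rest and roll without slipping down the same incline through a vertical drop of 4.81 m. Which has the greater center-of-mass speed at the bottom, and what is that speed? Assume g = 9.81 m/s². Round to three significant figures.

For rolling without slipping, Mgh = ½(1+k)Mv² where k = I/(MR²), so v = √(2gh/(1+k)).
Thin hollow sphere: k = 2/3, giving v = √(2×9.81×4.81/1.667) = 7.525 m/s.
Thin circular ring: k = 1, giving v = √(2×9.81×4.81/2) = 6.869 m/s.
The smaller k wins: the thin hollow sphere, at ≈ 7.52 m/s.

the thin hollow sphere, at v ≈ 7.52 m/s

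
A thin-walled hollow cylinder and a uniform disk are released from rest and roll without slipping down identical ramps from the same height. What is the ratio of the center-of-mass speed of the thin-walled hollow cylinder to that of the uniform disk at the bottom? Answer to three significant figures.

Each satisfies Mgh = ½(1+k)Mv² with k = I/(MR²), so v ∝ 1/√(1+k).
For the thin-walled hollow cylinder k = 1; for the uniform disk k = 0.5.
v₁/v₂ = √((1+k₂)/(1+k₁)) = √(1.5/2) ≈ 0.866.

v_ratio ≈ 0.866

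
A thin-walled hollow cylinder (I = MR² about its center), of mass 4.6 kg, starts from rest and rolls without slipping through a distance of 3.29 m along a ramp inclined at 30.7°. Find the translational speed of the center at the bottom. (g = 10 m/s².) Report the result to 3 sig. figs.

For this body I = MR², i.e. k = I/(MR²) = 1.
Since it rolls without slipping, ω = v/R and KE = ½Mv² + ½Iω² = ½(1+k)Mv² = Mv².
The vertical drop is h = L sinθ = 3.29 × sin30.7° = 1.68 m.
Setting Mgh = Mv² gives v = √(2gh/(1+k)) = √(2·10·1.68/2) ≈ 4.10 m/s.

v ≈ 4.10 m/s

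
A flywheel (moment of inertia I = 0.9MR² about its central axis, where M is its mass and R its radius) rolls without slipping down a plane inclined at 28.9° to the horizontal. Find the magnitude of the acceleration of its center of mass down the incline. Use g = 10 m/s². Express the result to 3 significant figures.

a ≈ 2.54 m/s²

The moment of inertia is 0.9MR², giving k ≡ I/(MR²) = 0.9.
Translational: Mg sinθ − f = Ma. Rotational about the CM: fR = Iα = kMRa, so f = kMa.
Eliminating f: Mg sinθ = (1+k)Ma, so a = g sinθ/(1+k) = 10 × sin28.9° / 1.9 ≈ 2.54 m/s².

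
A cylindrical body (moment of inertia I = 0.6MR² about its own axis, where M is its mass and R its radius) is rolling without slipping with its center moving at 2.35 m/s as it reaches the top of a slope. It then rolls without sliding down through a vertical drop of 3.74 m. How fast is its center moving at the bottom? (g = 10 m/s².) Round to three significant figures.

v ≈ 7.23 m/s

Here I = 0.6MR², so the shape factor k = I/(MR²) = 0.6.
Since it rolls without slipping, ω = v/R and KE = ½Mv² + ½Iω² = ½(1+k)Mv² = (4/5)Mv².
Energy conservation: (4/5)Mv₀² + Mgh = (4/5)Mv², so v² = v₀² + 2gh/(1+k).
v = √(2.35² + 2×10×3.74/1.6) = √52.27 ≈ 7.23 m/s.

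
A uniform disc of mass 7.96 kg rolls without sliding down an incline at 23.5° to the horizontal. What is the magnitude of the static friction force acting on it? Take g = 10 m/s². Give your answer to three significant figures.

f ≈ 10.6 N

With I = (1/2)MR², the ratio k = I/(MR²) is 0.5.
Newton's second law down the slope: Mg sinθ − f = Ma. The torque equation fR = Iα (with α = a/R) gives f = kMa.
Combining, a = g sinθ/(1+k) and f = kMa = kMg sinθ/(1+k).
f = 0.5 × 7.96 × 10 × sin23.5° / 1.5 ≈ 10.6 N.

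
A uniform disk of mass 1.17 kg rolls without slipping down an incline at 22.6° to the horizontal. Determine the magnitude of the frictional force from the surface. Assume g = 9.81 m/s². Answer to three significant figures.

With I = (1/2)MR², the ratio k = I/(MR²) is 0.5.
Translational: Mg sinθ − f = Ma. Rotational about the CM: fR = Iα = kMRa, so f = kMa.
Combining, a = g sinθ/(1+k) and f = kMa = kMg sinθ/(1+k).
f = 0.5 × 1.17 × 9.81 × sin22.6° / 1.5 ≈ 1.47 N.

f ≈ 1.47 N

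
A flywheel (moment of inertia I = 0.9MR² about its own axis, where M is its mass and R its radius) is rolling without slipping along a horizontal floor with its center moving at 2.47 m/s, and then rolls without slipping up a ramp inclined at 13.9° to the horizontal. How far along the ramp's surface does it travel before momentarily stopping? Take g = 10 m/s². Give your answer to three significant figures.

d ≈ 2.41 m

The moment of inertia is 0.9MR², giving k ≡ I/(MR²) = 0.9.
The rolling condition ω = v/R makes the rotational term ½I(v/R)² = ½kMv², so KE_total = ½(1+k)Mv² = (19/20)Mv².
Setting this equal to Mgh gives the vertical rise h = (1+k)v₀²/(2g) = 1.9×2.47²/(2×10) = 0.5796 m.
The distance along the slope is d = h/sinθ = 0.5796/sin13.9° ≈ 2.41 m.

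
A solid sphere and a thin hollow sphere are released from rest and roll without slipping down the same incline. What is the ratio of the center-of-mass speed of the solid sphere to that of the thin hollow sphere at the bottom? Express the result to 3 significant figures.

Each satisfies Mgh = ½(1+k)Mv² with k = I/(MR²), so v ∝ 1/√(1+k).
For the solid sphere k = 0.4; for the thin hollow sphere k = 2/3.
v₁/v₂ = √((1+k₂)/(1+k₁)) = √(1.667/1.4) ≈ 1.09.

v_ratio ≈ 1.09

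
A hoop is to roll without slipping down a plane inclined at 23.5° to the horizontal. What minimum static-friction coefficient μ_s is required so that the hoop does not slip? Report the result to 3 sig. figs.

μ_min ≈ 0.217

For this body I = MR², i.e. k = I/(MR²) = 1.
Along the incline Mg sinθ − f = Ma, and torque about the center fR = Iα = kMR²(a/R) gives f = kMa.
These give a = g sinθ/(1+k) and the required friction f = kMg sinθ/(1+k).
The normal force is N = Mg cosθ, so μ_min = f/N = k tanθ/(1+k).
μ_min = 1 × tan23.5° / 2 ≈ 0.217.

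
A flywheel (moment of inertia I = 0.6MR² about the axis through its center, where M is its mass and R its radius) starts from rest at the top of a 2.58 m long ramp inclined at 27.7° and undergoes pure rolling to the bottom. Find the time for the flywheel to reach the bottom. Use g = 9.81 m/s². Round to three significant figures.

Here I = 0.6MR², so the shape factor k = I/(MR²) = 0.6.
Along the incline Mg sinθ − f = Ma, and torque about the center fR = Iα = kMR²(a/R) gives f = kMa.
Hence a = g sinθ/(1+k) = 9.81×sin27.7°/1.6 = 2.85 m/s².
With constant a from rest, t = √(2L/a) = √(2·2.58/2.85) ≈ 1.35 s.

t ≈ 1.35 s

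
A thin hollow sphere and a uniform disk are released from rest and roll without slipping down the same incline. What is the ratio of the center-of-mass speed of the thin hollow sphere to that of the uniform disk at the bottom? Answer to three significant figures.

Each satisfies Mgh = ½(1+k)Mv² with k = I/(MR²), so v ∝ 1/√(1+k).
For the thin hollow sphere k = 2/3; for the uniform disk k = 0.5.
v₁/v₂ = √((1+k₂)/(1+k₁)) = √(1.5/1.667) ≈ 0.949.

v_ratio ≈ 0.949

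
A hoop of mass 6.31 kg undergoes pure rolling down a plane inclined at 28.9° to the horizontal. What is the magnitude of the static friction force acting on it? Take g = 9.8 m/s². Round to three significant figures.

Here I = MR², so the shape factor k = I/(MR²) = 1.
Newton's second law down the slope: Mg sinθ − f = Ma. The torque equation fR = Iα (with α = a/R) gives f = kMa.
Combining, a = g sinθ/(1+k) and f = kMa = kMg sinθ/(1+k).
f = 1 × 6.31 × 9.8 × sin28.9° / 2 ≈ 14.9 N.

f ≈ 14.9 N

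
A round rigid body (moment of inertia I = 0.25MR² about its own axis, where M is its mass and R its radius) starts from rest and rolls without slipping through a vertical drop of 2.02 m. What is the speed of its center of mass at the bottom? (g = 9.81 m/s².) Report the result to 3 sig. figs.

With I = 0.25MR², the ratio k = I/(MR²) is 0.25.
Rolling without slipping gives ω = v/R, so the total kinetic energy is ½Mv² + ½Iω² = ½(1+k)Mv² = (5/8)Mv².
Energy conservation: Mgh = (5/8)Mv², so v = √(2gh/(1+k)) = √(2 × 9.81 × 2.02 / 1.25) ≈ 5.63 m/s.

v ≈ 5.63 m/s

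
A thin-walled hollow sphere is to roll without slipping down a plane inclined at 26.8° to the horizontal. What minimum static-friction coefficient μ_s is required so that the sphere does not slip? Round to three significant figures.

μ_min ≈ 0.202

Here I = (2/3)MR², so the shape factor k = I/(MR²) = 2/3.
Newton's second law down the slope: Mg sinθ − f = Ma. The torque equation fR = Iα (with α = a/R) gives f = kMa.
These give a = g sinθ/(1+k) and the required friction f = kMg sinθ/(1+k).
With N = Mg cosθ, the no-slip condition f ≤ μN gives μ_min = f/N = k tanθ/(1+k).
μ_min = (2/3) × tan26.8° / 1.667 ≈ 0.202.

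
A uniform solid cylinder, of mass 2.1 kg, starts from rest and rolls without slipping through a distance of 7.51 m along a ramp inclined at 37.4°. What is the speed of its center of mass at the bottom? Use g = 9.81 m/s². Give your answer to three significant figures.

v ≈ 7.72 m/s

For this body I = (1/2)MR², i.e. k = I/(MR²) = 0.5.
Since it rolls without slipping, ω = v/R and KE = ½Mv² + ½Iω² = ½(1+k)Mv² = (3/4)Mv².
The vertical drop is h = L sinθ = 7.51 × sin37.4° = 4.561 m.
Setting Mgh = (3/4)Mv² gives v = √(2gh/(1+k)) = √(2·9.81·4.561/1.5) ≈ 7.72 m/s.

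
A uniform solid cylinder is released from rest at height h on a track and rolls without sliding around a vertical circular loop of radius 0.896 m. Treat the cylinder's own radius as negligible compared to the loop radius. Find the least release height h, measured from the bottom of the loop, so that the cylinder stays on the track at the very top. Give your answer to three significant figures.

h_min ≈ 2.46 m

For this body I = (1/2)MR², i.e. k = I/(MR²) = 0.5.
At the top of the loop, the minimum-contact condition is Mg = Mv_top²/r, so v_top² = gr.
With ω = v/R, the kinetic energy at speed v is ½(1+k)Mv² = (3/4)Mv².
Energy conservation from release (height h) to the top (height 2r): Mgh = Mg(2r) + (3/4)M·gr.
Thus h_min = 2r + (1+k)r/2 = r(2 + 1.5/2) = 0.896 × 2.75 ≈ 2.46 m.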